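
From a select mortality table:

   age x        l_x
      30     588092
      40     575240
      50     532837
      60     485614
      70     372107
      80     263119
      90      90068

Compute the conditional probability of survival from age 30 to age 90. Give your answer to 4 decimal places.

The conditional survival probability is l_90/l_30 = 90068/588092 = 0.153153.

0.1532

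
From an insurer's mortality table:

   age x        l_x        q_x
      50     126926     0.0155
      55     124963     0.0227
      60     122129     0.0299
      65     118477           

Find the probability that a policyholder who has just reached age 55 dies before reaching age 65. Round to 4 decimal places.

0.0519

P(die before 65 | alive at 55) = 1 − l_65/l_55 = 1 − 118477/124963 = (6486)/124963 = 0.051903.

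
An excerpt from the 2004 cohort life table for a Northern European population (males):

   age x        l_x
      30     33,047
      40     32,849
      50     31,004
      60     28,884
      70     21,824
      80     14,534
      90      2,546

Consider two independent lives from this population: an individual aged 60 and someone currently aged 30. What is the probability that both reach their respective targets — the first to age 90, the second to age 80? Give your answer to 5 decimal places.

0.03877

p₁ = l_90/l_60 = 2,546/28,884 = 0.088146; p₂ = l_80/l_30 = 14,534/33,047 = 0.439798.
P(both) = p₁ × p₂ = 0.088146 × 0.439798 = 0.038766.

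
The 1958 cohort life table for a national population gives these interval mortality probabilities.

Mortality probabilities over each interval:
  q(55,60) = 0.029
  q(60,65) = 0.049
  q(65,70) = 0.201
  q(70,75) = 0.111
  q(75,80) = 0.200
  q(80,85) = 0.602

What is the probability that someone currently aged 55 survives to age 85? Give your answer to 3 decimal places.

0.209

P(survive 55→85) = (1 − 0.029) × (1 − 0.049) × (1 − 0.201) × (1 − 0.111) × (1 − 0.200) × (1 − 0.602).
= 0.971 × 0.951 × 0.799 × 0.889 × 0.800 × 0.398 = 0.208844.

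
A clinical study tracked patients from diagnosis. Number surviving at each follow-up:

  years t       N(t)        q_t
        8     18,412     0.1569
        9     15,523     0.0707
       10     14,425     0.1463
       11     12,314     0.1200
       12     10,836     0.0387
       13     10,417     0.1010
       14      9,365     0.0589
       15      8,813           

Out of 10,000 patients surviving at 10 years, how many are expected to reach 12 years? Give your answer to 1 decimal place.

The relevant probability is 10,836/14,425 = 0.751196.
Expected number = 10,000 × 0.751196 = 7512.0.

7512.0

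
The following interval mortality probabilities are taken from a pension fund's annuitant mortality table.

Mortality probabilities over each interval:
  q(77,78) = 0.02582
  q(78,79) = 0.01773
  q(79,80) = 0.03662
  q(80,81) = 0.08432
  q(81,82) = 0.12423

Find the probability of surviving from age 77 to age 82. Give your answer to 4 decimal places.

0.7393

Survival from 77 to 82 is the product of surviving each interval: (1 − 0.02582) × (1 − 0.01773) × (1 − 0.03662) × (1 − 0.08432) × (1 − 0.12423).
= 0.97418 × 0.98227 × 0.96338 × 0.91568 × 0.87577 = 0.739267.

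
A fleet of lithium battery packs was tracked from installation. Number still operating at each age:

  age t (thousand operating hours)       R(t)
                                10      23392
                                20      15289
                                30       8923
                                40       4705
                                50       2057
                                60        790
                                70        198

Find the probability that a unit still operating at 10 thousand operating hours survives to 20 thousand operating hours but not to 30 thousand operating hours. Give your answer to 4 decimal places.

This is the probability of reaching 20 but not 30, conditional on being operational at 10: (R(20) − R(30)) / R(10).
= (15289 − 8923) / 23392 = 6366 / 23392 = 0.272144.

0.2721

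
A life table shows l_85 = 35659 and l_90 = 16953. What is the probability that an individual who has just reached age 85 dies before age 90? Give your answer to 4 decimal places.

P(die before 90 | alive at 85) = 1 − l_90/l_85 = 1 − 16953/35659 = (18706)/35659 = 0.524580.

0.5246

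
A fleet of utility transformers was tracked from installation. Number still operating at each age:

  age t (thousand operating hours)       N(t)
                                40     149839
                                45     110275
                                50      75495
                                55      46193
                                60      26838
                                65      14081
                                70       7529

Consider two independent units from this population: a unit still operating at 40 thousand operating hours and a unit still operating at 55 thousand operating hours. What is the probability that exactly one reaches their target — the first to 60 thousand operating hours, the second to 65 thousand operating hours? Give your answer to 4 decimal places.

p₁ = N(60)/N(40) = 26838/149839 = 0.179112; p₂ = N(65)/N(55) = 14081/46193 = 0.304830.
P(exactly one) = p₁(1−p₂) + (1−p₁)p₂ = 0.124513 + 0.250231 = 0.374745.

0.3747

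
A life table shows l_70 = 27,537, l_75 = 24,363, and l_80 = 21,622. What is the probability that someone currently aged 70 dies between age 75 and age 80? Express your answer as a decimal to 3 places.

This is the probability of reaching 75 but not 80, conditional on being alive at 70: (l_75 − l_80) / l_70.
= (24,363 − 21,622) / 27,537 = 2,741 / 27,537 = 0.099539.

0.100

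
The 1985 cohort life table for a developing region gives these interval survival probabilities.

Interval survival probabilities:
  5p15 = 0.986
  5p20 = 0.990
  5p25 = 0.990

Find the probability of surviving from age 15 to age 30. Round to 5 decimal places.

Chaining the interval survival probabilities: 0.986 × 0.990 × 0.990.
= 0.966379.

0.96638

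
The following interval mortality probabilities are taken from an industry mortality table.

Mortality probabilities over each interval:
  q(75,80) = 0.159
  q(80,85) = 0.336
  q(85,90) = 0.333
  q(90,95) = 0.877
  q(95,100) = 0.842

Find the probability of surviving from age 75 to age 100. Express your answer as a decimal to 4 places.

The overall survival probability is (1 − 0.159) × (1 − 0.336) × (1 − 0.333) × (1 − 0.877) × (1 − 0.842).
= 0.841 × 0.664 × 0.667 × 0.123 × 0.158 = 0.007239.

0.0072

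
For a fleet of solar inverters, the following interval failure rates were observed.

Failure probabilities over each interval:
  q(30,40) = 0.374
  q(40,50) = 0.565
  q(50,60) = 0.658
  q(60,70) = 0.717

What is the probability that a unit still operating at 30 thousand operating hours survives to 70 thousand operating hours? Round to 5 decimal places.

Chaining the interval survival probabilities: (1 − 0.374) × (1 − 0.565) × (1 − 0.658) × (1 − 0.717).
= 0.626 × 0.435 × 0.342 × 0.283 = 0.026356.

0.02636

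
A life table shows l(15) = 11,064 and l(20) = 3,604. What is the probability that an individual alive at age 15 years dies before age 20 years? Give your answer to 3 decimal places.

P(die before 20 | alive at 15) = 1 − l(20)/l(15) = 1 − 3,604/11,064 = (7,460)/11,064 = 0.674259.

0.674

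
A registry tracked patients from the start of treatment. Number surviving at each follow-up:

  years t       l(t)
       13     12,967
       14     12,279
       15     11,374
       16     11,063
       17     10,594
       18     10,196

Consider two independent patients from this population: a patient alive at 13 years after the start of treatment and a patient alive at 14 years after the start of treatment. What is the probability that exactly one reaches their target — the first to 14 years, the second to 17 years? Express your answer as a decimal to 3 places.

0.176

p₁ = l(14)/l(13) = 12,279/12,967 = 0.946942; p₂ = l(17)/l(14) = 10,594/12,279 = 0.862774.
P(exactly one) = p₁(1−p₂) + (1−p₁)p₂ = 0.129945 + 0.045777 = 0.175722.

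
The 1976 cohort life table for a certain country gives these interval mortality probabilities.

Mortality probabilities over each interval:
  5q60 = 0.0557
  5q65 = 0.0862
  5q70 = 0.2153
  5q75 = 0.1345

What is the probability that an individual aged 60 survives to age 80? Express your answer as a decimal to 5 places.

0.58605

Chaining the interval survival probabilities: (1 − 0.0557) × (1 − 0.0862) × (1 − 0.2153) × (1 − 0.1345).
= 0.9443 × 0.9138 × 0.7847 × 0.8655 = 0.586046.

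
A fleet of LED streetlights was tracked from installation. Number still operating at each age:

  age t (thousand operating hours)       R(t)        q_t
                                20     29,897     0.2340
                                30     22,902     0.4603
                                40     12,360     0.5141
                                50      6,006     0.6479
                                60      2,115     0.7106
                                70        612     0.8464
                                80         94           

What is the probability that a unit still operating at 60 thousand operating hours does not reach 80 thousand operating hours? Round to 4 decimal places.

P(fail before 80 | operational at 60) = 1 − R(80)/R(60) = 1 − 94/2,115 = (2,021)/2,115 = 0.955556.

0.9556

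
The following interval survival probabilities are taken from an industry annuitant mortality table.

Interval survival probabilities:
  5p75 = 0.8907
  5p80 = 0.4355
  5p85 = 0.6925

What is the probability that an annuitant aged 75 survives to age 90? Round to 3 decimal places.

The overall survival probability is 0.8907 × 0.4355 × 0.6925.
= 0.268621.

0.269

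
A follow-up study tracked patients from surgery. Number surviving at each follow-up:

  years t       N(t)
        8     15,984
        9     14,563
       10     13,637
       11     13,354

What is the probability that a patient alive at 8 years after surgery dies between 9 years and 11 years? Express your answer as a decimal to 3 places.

This is the probability of reaching 9 but not 11, conditional on being alive at 8: (N(9) − N(11)) / N(8).
= (14,563 − 13,354) / 15,984 = 1,209 / 15,984 = 0.075638.

0.076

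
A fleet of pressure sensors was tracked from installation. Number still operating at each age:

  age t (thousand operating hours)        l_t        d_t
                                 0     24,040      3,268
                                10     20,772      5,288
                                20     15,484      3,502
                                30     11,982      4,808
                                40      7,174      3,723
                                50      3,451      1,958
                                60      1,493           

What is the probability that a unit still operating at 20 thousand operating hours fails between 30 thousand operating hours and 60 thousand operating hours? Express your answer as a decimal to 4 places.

This is the probability of reaching 30 but not 60, conditional on being operational at 20: (l_30 − l_60) / l_20.
= (11,982 − 1,493) / 15,484 = 10,489 / 15,484 = 0.677409.

0.6774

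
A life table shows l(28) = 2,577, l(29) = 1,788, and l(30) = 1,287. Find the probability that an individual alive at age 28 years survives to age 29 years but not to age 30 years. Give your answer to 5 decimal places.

0.19441

This is the probability of reaching 29 but not 30, conditional on being alive at 28: (l(29) − l(30)) / l(28).
= (1,788 − 1,287) / 2,577 = 501 / 2,577 = 0.194412.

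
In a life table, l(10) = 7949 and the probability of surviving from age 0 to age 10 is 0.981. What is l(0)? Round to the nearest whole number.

l(0) = l(10) / p = 7949 / 0.981 = 8103.

8103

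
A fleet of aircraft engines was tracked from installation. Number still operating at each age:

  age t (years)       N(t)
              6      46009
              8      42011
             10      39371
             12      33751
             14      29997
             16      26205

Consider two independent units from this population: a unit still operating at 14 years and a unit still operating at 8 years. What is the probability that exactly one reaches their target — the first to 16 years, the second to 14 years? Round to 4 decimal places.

p₁ = N(16)/N(14) = 26205/29997 = 0.873587; p₂ = N(14)/N(8) = 29997/42011 = 0.714027.
P(exactly one) = p₁(1−p₂) + (1−p₁)p₂ = 0.249822 + 0.090262 = 0.340085.

0.3401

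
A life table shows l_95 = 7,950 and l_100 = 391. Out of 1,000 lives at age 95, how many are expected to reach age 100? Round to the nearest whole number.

49

The relevant probability is 391/7,950 = 0.049182.
Expected number = 1,000 × 0.049182 = 49.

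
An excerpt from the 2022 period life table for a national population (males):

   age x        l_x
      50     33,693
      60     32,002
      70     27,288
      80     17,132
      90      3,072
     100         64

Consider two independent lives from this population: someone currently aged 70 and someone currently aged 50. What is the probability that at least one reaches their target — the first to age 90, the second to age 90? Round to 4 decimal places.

p₁ = l_90/l_70 = 3,072/27,288 = 0.112577; p₂ = l_90/l_50 = 3,072/33,693 = 0.091176.
P(at least one) = 1 − (1−p₁)(1−p₂) = 1 − 0.887423 × 0.908824 = 0.193489.

0.1935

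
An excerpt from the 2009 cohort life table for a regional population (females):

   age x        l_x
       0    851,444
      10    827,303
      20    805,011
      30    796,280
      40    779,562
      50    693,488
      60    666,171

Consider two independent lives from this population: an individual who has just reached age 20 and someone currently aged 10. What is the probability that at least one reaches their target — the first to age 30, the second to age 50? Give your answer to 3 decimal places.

0.998

p₁ = l_30/l_20 = 796,280/805,011 = 0.989154; p₂ = l_50/l_10 = 693,488/827,303 = 0.838252.
P(at least one) = 1 − (1−p₁)(1−p₂) = 1 − 0.010846 × 0.161748 = 0.998246.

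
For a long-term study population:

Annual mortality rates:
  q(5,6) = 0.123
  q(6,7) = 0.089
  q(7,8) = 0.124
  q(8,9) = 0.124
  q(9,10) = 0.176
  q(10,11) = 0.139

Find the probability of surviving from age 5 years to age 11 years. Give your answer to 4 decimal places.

P(survive 5→11) = (1 − 0.123) × (1 − 0.089) × (1 − 0.124) × (1 − 0.124) × (1 − 0.176) × (1 − 0.139).
= 0.877 × 0.911 × 0.876 × 0.876 × 0.824 × 0.861 = 0.434967.

0.4350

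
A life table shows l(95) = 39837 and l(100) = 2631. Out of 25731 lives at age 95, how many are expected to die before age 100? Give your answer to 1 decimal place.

24031.6

The relevant probability is 1 − 2631/39837 = 0.933956.
Expected number = 25731 × 0.933956 = 24031.6.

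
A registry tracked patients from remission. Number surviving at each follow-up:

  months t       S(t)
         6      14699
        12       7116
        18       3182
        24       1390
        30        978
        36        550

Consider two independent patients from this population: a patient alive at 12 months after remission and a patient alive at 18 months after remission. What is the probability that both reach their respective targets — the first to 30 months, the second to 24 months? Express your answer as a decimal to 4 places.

0.0600

p₁ = S(30)/S(12) = 978/7116 = 0.137437; p₂ = S(24)/S(18) = 1390/3182 = 0.436832.
P(both) = p₁ × p₂ = 0.137437 × 0.436832 = 0.060037.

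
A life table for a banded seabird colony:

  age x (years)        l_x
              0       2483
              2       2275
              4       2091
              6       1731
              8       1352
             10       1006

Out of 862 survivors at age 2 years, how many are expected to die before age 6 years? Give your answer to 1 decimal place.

The relevant probability is 1 − 1731/2275 = 0.239121.
Expected number = 862 × 0.239121 = 206.1.

206.1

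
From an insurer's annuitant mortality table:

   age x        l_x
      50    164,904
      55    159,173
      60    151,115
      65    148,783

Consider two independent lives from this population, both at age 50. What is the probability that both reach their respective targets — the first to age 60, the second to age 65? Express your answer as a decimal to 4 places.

0.8268

p₁ = l_60/l_50 = 151,115/164,904 = 0.916382; p₂ = l_65/l_50 = 148,783/164,904 = 0.902240.
P(both) = p₁ × p₂ = 0.916382 × 0.902240 = 0.826796.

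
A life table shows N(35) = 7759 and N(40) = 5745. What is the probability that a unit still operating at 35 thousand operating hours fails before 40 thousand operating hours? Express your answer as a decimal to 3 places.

0.260

P(fail before 40 | operational at 35) = 1 − N(40)/N(35) = 1 − 5745/7759 = (2014)/7759 = 0.259570.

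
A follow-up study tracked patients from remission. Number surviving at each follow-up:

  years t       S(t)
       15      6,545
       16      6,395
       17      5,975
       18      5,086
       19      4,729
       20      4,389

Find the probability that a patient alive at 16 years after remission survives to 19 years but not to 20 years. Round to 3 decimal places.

0.053

This is the probability of reaching 19 but not 20, conditional on being alive at 16: (S(19) − S(20)) / S(16).
= (4,729 − 4,389) / 6,395 = 340 / 6,395 = 0.053167.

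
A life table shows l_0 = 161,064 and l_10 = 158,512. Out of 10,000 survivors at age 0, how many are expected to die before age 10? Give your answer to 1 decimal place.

158.4

The relevant probability is 1 − 158,512/161,064 = 0.015845.
Expected number = 10,000 × 0.015845 = 158.4.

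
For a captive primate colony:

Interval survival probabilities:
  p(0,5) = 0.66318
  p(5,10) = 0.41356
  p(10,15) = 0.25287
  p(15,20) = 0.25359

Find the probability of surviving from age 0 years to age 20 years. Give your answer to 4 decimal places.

0.0176

The overall survival probability is 0.66318 × 0.41356 × 0.25287 × 0.25359.
= 0.017587.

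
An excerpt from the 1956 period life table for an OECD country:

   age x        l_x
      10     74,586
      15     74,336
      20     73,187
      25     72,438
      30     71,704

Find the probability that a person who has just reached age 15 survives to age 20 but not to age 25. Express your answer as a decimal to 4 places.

We want 5|5q15 = (l_20 − l_25)/l_15.
This is the probability of reaching 20 but not 25, conditional on being alive at 15: (l_20 − l_25) / l_15.
= (73,187 − 72,438) / 74,336 = 749 / 74,336 = 0.010076.

0.0101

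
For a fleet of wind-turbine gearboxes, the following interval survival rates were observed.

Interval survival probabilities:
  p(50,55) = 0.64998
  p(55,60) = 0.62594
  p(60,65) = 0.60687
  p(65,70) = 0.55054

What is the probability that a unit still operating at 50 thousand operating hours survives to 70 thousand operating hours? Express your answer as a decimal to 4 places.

Survival from 50 to 70 is the product of surviving each interval: 0.64998 × 0.62594 × 0.60687 × 0.55054.
= 0.135931.

0.1359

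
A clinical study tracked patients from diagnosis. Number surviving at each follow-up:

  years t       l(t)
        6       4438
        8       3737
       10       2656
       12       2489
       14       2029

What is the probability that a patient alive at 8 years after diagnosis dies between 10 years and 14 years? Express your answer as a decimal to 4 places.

0.1678

This is the probability of reaching 10 but not 14, conditional on being alive at 8: (l(10) − l(14)) / l(8).
= (2656 − 2029) / 3737 = 627 / 3737 = 0.167782.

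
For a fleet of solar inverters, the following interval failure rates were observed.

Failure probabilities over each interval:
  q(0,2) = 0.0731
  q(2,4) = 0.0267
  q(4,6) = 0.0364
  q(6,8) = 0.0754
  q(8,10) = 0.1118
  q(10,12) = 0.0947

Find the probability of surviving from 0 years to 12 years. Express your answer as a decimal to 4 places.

Chaining the interval survival probabilities: (1 − 0.0731) × (1 − 0.0267) × (1 − 0.0364) × (1 − 0.0754) × (1 − 0.1118) × (1 − 0.0947).
= 0.9269 × 0.9733 × 0.9636 × 0.9246 × 0.8882 × 0.9053 = 0.646299.

0.6463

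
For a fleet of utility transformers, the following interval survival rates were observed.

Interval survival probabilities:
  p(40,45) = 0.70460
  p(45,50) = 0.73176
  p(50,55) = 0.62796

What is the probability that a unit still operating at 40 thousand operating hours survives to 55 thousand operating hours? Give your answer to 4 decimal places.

0.3238

Survival from 40 to 55 is the product of surviving each interval: 0.70460 × 0.73176 × 0.62796.
= 0.323775.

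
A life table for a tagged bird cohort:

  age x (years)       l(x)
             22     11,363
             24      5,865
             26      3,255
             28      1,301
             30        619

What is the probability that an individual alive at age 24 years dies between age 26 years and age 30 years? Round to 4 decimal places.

0.4494

This is the probability of reaching 26 but not 30, conditional on being alive at 24: (l(26) − l(30)) / l(24).
= (3,255 − 619) / 5,865 = 2,636 / 5,865 = 0.449446.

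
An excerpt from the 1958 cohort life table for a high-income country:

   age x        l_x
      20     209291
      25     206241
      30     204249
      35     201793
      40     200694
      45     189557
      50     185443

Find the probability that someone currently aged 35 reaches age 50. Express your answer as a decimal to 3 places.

0.919

We want 15p35 = l_50/l_35.
The conditional survival probability is l_50/l_35 = 185443/201793 = 0.918976.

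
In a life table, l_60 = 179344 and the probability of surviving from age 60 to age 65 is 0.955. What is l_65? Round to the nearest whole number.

l_65 = l_60 × p = 179344 × 0.955 = 171274.

171274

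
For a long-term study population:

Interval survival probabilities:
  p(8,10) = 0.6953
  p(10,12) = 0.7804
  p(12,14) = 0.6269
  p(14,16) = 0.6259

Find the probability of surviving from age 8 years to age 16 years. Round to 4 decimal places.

0.2129

Survival from 8 to 16 is the product of surviving each interval: 0.6953 × 0.7804 × 0.6269 × 0.6259.
= 0.212908.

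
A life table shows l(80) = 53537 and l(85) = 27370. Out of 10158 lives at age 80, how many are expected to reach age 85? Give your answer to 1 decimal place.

The relevant probability is 27370/53537 = 0.511235.
Expected number = 10158 × 0.511235 = 5193.1.

5193.1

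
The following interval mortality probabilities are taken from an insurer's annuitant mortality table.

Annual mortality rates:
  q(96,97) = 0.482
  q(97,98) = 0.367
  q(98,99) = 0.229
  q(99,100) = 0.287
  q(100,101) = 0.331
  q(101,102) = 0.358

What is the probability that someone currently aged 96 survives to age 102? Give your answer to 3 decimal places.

The overall survival probability is (1 − 0.482) × (1 − 0.367) × (1 − 0.229) × (1 − 0.287) × (1 − 0.331) × (1 − 0.358).
= 0.518 × 0.633 × 0.771 × 0.713 × 0.669 × 0.642 = 0.077417.

0.077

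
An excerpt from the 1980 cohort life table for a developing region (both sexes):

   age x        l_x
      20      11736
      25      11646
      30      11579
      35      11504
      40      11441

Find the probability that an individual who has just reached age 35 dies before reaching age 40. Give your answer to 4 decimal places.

0.0055

P(die before 40 | alive at 35) = 1 − l_40/l_35 = 1 − 11441/11504 = (63)/11504 = 0.005476.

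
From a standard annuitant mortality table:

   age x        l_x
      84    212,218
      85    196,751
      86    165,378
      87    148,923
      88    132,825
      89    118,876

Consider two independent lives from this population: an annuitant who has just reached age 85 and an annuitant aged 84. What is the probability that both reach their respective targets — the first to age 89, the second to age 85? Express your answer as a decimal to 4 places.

p₁ = l_89/l_85 = 118,876/196,751 = 0.604195; p₂ = l_85/l_84 = 196,751/212,218 = 0.927117.
P(both) = p₁ × p₂ = 0.604195 × 0.927117 = 0.560159.

0.5602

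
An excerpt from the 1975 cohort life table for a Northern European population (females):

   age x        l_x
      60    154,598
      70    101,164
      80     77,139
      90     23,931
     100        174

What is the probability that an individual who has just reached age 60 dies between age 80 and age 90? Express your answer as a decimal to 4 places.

We want 20|10q60 = (l_80 − l_90)/l_60.
This is the probability of reaching 80 but not 90, conditional on being alive at 60: (l_80 − l_90) / l_60.
= (77,139 − 23,931) / 154,598 = 53,208 / 154,598 = 0.344170.

0.3442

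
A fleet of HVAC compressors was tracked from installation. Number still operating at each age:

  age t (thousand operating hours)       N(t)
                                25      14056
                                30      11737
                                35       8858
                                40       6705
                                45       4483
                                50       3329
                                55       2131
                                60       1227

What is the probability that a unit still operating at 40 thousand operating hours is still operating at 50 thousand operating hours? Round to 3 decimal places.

0.496

The conditional survival probability is N(50)/N(40) = 3329/6705 = 0.496495.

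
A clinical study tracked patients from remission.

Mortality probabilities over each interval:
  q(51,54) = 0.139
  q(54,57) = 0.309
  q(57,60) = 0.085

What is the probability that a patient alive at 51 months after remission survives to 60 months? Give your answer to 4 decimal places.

Chaining the interval survival probabilities: (1 − 0.139) × (1 − 0.309) × (1 − 0.085).
= 0.861 × 0.691 × 0.915 = 0.544380.

0.5444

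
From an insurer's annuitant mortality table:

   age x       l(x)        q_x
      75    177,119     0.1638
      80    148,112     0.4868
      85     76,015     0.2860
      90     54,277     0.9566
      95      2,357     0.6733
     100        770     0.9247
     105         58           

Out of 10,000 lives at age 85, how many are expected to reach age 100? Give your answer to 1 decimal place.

101.3

The relevant probability is 770/76,015 = 0.010130.
Expected number = 10,000 × 0.010130 = 101.3.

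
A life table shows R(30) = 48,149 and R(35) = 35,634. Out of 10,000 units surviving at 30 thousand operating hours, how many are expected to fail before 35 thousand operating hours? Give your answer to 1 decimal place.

The relevant probability is 1 − 35,634/48,149 = 0.259922.
Expected number = 10,000 × 0.259922 = 2599.2.

2599.2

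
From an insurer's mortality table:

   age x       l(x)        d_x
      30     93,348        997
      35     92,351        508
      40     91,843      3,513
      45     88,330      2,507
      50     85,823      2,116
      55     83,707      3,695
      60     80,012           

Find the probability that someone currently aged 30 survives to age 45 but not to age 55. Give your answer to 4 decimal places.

This is the probability of reaching 45 but not 55, conditional on being alive at 30: (l(45) − l(55)) / l(30).
= (88,330 − 83,707) / 93,348 = 4,623 / 93,348 = 0.049524.

0.0495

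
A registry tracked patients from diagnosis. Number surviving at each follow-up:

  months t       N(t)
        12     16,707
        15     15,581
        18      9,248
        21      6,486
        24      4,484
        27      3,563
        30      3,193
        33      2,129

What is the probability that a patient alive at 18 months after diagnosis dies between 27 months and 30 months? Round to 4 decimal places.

0.0400

This is the probability of reaching 27 but not 30, conditional on being alive at 18: (N(27) − N(30)) / N(18).
= (3,563 − 3,193) / 9,248 = 370 / 9,248 = 0.040009.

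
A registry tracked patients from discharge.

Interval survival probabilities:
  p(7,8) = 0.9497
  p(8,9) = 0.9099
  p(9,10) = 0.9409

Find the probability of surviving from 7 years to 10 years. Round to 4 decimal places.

0.8131

Chaining the interval survival probabilities: 0.9497 × 0.9099 × 0.9409.
= 0.813062.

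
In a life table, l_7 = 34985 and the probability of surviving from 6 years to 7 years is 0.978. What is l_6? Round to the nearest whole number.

35772

l_6 = l_7 / p = 34985 / 0.978 = 35772.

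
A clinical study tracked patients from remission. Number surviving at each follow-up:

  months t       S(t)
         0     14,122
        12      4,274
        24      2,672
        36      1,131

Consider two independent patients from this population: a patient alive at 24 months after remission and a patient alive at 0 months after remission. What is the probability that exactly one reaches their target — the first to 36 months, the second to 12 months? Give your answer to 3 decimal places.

0.470

p₁ = S(36)/S(24) = 1,131/2,672 = 0.423278; p₂ = S(12)/S(0) = 4,274/14,122 = 0.302648.
P(exactly one) = p₁(1−p₂) + (1−p₁)p₂ = 0.295174 + 0.174544 = 0.469718.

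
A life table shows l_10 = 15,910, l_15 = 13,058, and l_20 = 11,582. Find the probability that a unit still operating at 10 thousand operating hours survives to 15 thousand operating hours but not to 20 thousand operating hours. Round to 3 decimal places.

This is the probability of reaching 15 but not 20, conditional on being operational at 10: (l_15 − l_20) / l_10.
= (13,058 − 11,582) / 15,910 = 1,476 / 15,910 = 0.092772.

0.093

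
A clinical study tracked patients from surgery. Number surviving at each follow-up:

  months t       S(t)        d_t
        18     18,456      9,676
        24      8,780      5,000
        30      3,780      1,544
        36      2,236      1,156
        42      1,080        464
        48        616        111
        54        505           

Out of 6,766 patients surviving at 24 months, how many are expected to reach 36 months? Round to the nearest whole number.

1723

The relevant probability is 2,236/8,780 = 0.254670.
Expected number = 6,766 × 0.254670 = 1723.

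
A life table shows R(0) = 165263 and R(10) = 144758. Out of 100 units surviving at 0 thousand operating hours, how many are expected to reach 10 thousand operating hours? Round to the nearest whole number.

The relevant probability is 144758/165263 = 0.875925.
Expected number = 100 × 0.875925 = 88.

88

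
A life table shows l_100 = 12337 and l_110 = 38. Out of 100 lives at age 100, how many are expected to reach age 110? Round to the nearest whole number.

The relevant probability is 38/12337 = 0.003080.
Expected number = 100 × 0.003080 = 0.

0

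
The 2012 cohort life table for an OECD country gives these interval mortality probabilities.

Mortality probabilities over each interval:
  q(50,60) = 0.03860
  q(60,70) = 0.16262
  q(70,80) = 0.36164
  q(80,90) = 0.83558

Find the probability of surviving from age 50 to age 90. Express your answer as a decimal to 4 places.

0.0845

P(survive 50→90) = (1 − 0.03860) × (1 − 0.16262) × (1 − 0.36164) × (1 − 0.83558).
= 0.96140 × 0.83738 × 0.63836 × 0.16442 = 0.084498.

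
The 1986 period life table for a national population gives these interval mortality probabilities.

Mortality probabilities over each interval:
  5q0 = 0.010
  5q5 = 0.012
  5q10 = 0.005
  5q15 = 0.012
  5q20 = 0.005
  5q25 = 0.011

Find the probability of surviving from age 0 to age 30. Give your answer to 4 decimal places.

Survival from 0 to 30 is the product of surviving each interval: (1 − 0.010) × (1 − 0.012) × (1 − 0.005) × (1 − 0.012) × (1 − 0.005) × (1 − 0.011).
= 0.990 × 0.988 × 0.995 × 0.988 × 0.995 × 0.989 = 0.946219.

0.9462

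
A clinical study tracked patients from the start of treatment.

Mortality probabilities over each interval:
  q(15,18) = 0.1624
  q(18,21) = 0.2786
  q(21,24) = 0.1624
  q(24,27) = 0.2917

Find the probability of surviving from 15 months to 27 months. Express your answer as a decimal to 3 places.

Survival from 15 to 27 is the product of surviving each interval: (1 − 0.1624) × (1 − 0.2786) × (1 − 0.1624) × (1 − 0.2917).
= 0.8376 × 0.7214 × 0.8376 × 0.7083 = 0.358481.

0.358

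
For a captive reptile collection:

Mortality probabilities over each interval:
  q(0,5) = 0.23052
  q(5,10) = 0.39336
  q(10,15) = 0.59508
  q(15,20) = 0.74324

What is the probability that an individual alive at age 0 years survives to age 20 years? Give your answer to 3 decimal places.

P(survive 0→20) = (1 − 0.23052) × (1 − 0.39336) × (1 − 0.59508) × (1 − 0.74324).
= 0.76948 × 0.60664 × 0.40492 × 0.25676 = 0.048532.

0.049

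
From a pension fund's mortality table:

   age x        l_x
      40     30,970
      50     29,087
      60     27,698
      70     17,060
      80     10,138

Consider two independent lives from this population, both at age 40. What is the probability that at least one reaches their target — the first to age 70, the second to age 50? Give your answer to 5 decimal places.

0.97269

p₁ = l_70/l_40 = 17,060/30,970 = 0.550856; p₂ = l_50/l_40 = 29,087/30,970 = 0.939199.
P(at least one) = 1 − (1−p₁)(1−p₂) = 1 − 0.449144 × 0.060801 = 0.972692.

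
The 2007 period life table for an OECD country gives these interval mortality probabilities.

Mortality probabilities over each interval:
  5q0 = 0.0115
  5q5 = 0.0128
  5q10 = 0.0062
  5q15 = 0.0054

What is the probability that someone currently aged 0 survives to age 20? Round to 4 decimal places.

Chaining the interval survival probabilities: (1 − 0.0115) × (1 − 0.0128) × (1 − 0.0062) × (1 − 0.0054).
= 0.9885 × 0.9872 × 0.9938 × 0.9946 = 0.964560.

0.9646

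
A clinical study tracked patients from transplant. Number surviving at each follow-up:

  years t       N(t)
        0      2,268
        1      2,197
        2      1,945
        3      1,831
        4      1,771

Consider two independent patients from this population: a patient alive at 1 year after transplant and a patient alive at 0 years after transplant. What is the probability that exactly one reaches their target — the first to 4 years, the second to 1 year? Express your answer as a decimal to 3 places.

p₁ = N(4)/N(1) = 1,771/2,197 = 0.806099; p₂ = N(1)/N(0) = 2,197/2,268 = 0.968695.
P(exactly one) = p₁(1−p₂) + (1−p₁)p₂ = 0.025235 + 0.187831 = 0.213066.

0.213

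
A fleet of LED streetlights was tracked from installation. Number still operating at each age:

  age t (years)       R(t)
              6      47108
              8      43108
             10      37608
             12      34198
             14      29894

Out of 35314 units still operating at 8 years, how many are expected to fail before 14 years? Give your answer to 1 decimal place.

The relevant probability is 1 − 29894/43108 = 0.306532.
Expected number = 35314 × 0.306532 = 10824.9.

10824.9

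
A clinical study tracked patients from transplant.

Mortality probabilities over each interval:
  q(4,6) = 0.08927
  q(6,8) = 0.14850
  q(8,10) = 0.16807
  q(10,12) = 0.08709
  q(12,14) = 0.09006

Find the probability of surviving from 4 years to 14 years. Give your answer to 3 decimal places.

P(survive 4→14) = (1 − 0.08927) × (1 − 0.14850) × (1 − 0.16807) × (1 − 0.08709) × (1 − 0.09006).
= 0.91073 × 0.85150 × 0.83193 × 0.91291 × 0.90994 = 0.535922.

0.536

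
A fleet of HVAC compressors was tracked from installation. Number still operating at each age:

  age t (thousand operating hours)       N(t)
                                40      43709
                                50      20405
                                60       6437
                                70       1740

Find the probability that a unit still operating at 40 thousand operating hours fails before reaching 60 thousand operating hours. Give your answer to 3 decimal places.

0.853

P(fail before 60 | operational at 40) = 1 − N(60)/N(40) = 1 − 6437/43709 = (37272)/43709 = 0.852731.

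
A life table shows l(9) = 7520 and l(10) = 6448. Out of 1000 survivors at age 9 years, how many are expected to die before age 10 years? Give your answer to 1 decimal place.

The relevant probability is 1 − 6448/7520 = 0.142553.
Expected number = 1000 × 0.142553 = 142.6.

142.6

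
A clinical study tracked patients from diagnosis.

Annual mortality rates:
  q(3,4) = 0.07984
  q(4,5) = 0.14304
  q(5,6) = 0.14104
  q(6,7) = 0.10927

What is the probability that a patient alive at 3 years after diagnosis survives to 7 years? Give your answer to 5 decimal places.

0.60331

The overall survival probability is (1 − 0.07984) × (1 − 0.14304) × (1 − 0.14104) × (1 − 0.10927).
= 0.92016 × 0.85696 × 0.85896 × 0.89073 = 0.603313.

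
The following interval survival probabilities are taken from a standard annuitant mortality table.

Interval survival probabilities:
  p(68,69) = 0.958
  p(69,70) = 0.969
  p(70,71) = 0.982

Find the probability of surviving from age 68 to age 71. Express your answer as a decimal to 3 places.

0.912

P(survive 68→71) = 0.958 × 0.969 × 0.982.
= 0.911593.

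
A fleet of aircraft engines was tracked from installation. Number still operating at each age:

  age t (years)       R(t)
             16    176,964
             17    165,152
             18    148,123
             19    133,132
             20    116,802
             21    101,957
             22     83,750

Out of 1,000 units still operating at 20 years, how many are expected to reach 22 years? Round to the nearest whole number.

The relevant probability is 83,750/116,802 = 0.717025.
Expected number = 1,000 × 0.717025 = 717.

717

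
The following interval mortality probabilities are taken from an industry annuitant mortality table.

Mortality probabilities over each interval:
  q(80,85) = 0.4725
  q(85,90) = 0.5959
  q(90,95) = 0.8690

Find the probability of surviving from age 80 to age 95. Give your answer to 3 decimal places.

Survival from 80 to 95 is the product of surviving each interval: (1 − 0.4725) × (1 − 0.5959) × (1 − 0.8690).
= 0.5275 × 0.4041 × 0.1310 = 0.027924.

0.028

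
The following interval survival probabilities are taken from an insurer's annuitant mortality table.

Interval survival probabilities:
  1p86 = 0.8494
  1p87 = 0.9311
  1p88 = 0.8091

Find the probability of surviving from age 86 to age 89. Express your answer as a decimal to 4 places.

0.6399

The overall survival probability is 0.8494 × 0.9311 × 0.8091.
= 0.639898.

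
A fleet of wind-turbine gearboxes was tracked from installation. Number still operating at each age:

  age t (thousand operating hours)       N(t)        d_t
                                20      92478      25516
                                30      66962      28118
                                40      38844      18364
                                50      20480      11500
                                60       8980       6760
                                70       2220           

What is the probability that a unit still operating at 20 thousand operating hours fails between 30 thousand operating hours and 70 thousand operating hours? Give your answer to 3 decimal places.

This is the probability of reaching 30 but not 70, conditional on being operational at 20: (N(30) − N(70)) / N(20).
= (66962 − 2220) / 92478 = 64742 / 92478 = 0.700080.

0.700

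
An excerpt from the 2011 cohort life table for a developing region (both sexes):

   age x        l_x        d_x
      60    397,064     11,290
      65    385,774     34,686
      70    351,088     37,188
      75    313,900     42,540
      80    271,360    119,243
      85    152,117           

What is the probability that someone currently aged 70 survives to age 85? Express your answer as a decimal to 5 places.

0.43327

We want 15p70 = l_85/l_70.
The conditional survival probability is l_85/l_70 = 152,117/351,088 = 0.433273.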